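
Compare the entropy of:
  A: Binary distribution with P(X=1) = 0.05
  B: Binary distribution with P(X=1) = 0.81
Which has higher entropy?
B

For binary distributions, entropy is maximized at p=0.5 and decreases as p moves toward 0 or 1.

H(A) = H(0.05) = 0.2864 bits
H(B) = H(0.81) = 0.7015 bits

Distribution B (p=0.81) is closer to uniform (p=0.5), so it has higher entropy.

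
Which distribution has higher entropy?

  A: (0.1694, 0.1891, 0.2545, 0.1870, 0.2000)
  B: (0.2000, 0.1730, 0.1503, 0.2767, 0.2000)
A

Both distributions are close to uniform, making this a harder comparison.

H(A) = 2.3074 bits
H(B) = 2.2905 bits

The distribution closer to uniform has higher entropy.
Answer: A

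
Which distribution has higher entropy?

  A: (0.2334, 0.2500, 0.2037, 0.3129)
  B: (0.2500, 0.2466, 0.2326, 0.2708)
B

Both distributions are close to uniform, making this a harder comparison.

H(A) = 1.9820 bits
H(B) = 1.9979 bits

The distribution closer to uniform has higher entropy.
Answer: B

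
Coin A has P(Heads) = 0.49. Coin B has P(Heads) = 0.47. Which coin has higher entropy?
A

For binary distributions, entropy is maximized at p=0.5 and decreases as p moves toward 0 or 1.

H(A) = H(0.49) = 0.9997 bits
H(B) = H(0.47) = 0.9974 bits

Distribution A (p=0.49) is closer to uniform (p=0.5), so it has higher entropy.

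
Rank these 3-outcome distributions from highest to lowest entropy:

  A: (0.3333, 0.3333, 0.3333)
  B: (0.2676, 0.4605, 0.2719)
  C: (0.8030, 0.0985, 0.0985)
A > B > C

Key insight: Entropy is maximized by uniform distributions and minimized by concentrated distributions.

- Uniform distributions have maximum entropy log₂(3) = 1.5850 bits
- The more "peaked" or concentrated a distribution, the lower its entropy

Entropies:
  H(A) = 1.5850 bits
  H(B) = 1.5349 bits
  H(C) = 0.9129 bits

Ranking: A > B > C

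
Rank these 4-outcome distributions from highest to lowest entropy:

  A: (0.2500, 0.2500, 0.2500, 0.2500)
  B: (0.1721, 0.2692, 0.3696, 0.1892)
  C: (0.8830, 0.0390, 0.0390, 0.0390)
A > B > C

Key insight: Entropy is maximized by uniform distributions and minimized by concentrated distributions.

- Uniform distributions have maximum entropy log₂(4) = 2.0000 bits
- The more "peaked" or concentrated a distribution, the lower its entropy

Entropies:
  H(A) = 2.0000 bits
  H(B) = 1.9317 bits
  H(C) = 0.7061 bits

Ranking: A > B > C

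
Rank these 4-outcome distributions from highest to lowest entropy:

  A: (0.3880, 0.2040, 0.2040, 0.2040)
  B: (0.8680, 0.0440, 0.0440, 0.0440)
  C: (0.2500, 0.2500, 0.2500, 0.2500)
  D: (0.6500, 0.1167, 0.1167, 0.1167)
C > A > D > B

Key insight: Entropy is maximized by uniform distributions and minimized by concentrated distributions.

Entropies:
  H(A) = 1.9335 bits
  H(B) = 0.7721 bits
  H(C) = 2.0000 bits
  H(D) = 1.4888 bits

Ranking: C > A > D > B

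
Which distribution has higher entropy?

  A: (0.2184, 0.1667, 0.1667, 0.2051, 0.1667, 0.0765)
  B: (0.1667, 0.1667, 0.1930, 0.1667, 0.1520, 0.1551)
B

Both distributions are close to uniform, making this a harder comparison.

H(A) = 2.5243 bits
H(B) = 2.5806 bits

The distribution closer to uniform has higher entropy.
Answer: B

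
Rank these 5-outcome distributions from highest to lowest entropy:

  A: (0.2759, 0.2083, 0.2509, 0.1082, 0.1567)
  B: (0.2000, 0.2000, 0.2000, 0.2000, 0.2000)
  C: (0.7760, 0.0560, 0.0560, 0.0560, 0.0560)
B > A > C

Key insight: Entropy is maximized by uniform distributions and minimized by concentrated distributions.

- Uniform distributions have maximum entropy log₂(5) = 2.3219 bits
- The more "peaked" or concentrated a distribution, the lower its entropy

Entropies:
  H(A) = 2.2507 bits
  H(B) = 2.3219 bits
  H(C) = 1.2154 bits

Ranking: B > A > C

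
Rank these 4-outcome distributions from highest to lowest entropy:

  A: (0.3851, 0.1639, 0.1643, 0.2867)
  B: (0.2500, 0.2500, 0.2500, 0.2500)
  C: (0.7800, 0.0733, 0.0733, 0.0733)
B > A > C

Key insight: Entropy is maximized by uniform distributions and minimized by concentrated distributions.

- Uniform distributions have maximum entropy log₂(4) = 2.0000 bits
- The more "peaked" or concentrated a distribution, the lower its entropy

Entropies:
  H(A) = 1.9026 bits
  H(B) = 2.0000 bits
  H(C) = 1.1089 bits

Ranking: B > A > C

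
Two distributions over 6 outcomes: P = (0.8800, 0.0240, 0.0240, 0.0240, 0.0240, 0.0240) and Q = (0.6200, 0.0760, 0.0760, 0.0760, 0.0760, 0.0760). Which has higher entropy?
Q

P is highly concentrated on one outcome (88%), making it nearly deterministic. Q spreads its mass more evenly (max 62%). The more spread-out distribution has higher entropy: H(P) ≈ 0.808 bits, H(Q) ≈ 1.840 bits.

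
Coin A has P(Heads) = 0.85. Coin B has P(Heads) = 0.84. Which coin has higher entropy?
B

For binary distributions, entropy is maximized at p=0.5 and decreases as p moves toward 0 or 1.

H(A) = H(0.85) = 0.6098 bits
H(B) = H(0.84) = 0.6343 bits

Distribution B (p=0.84) is closer to uniform (p=0.5), so it has higher entropy.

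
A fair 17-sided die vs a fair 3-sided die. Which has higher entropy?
17-sided die

Both are uniform distributions; for uniform over n outcomes, H = log₂(n). H(17-sided) = log₂(17) = 4.087 bits and H(3-sided) = log₂(3) = 1.585 bits. More outcomes in a uniform distribution means higher entropy.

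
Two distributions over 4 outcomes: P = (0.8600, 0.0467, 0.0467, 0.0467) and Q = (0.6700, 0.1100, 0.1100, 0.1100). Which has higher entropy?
Q

P is highly concentrated on one outcome (86%), making it nearly deterministic. Q spreads its mass more evenly (max 67%). The more spread-out distribution has higher entropy: H(P) ≈ 0.806 bits, H(Q) ≈ 1.438 bits.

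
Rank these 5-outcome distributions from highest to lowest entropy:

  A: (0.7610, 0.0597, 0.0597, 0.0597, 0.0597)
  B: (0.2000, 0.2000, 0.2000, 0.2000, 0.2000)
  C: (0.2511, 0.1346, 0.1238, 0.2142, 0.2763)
B > C > A

Key insight: Entropy is maximized by uniform distributions and minimized by concentrated distributions.

- Uniform distributions have maximum entropy log₂(5) = 2.3219 bits
- The more "peaked" or concentrated a distribution, the lower its entropy

Entropies:
  H(A) = 1.2714 bits
  H(B) = 2.3219 bits
  H(C) = 2.2521 bits

Ranking: B > C > A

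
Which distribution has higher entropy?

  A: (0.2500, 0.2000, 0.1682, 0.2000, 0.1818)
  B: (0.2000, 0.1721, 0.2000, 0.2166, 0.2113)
B

Both distributions are close to uniform, making this a harder comparison.

H(A) = 2.3085 bits
H(B) = 2.3176 bits

The distribution closer to uniform has higher entropy.
Answer: B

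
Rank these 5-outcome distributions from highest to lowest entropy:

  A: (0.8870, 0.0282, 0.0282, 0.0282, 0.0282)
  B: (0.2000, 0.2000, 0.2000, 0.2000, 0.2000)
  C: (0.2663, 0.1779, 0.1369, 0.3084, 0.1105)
B > C > A

Key insight: Entropy is maximized by uniform distributions and minimized by concentrated distributions.

- Uniform distributions have maximum entropy log₂(5) = 2.3219 bits
- The more "peaked" or concentrated a distribution, the lower its entropy

Entropies:
  H(A) = 0.7349 bits
  H(B) = 2.3219 bits
  H(C) = 2.2188 bits

Ranking: B > C > A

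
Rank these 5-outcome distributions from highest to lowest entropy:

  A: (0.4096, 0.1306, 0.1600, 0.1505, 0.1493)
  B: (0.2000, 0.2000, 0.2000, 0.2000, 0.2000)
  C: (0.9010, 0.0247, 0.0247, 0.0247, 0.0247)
B > A > C

Key insight: Entropy is maximized by uniform distributions and minimized by concentrated distributions.

- Uniform distributions have maximum entropy log₂(5) = 2.3219 bits
- The more "peaked" or concentrated a distribution, the lower its entropy

Entropies:
  H(A) = 2.1548 bits
  H(B) = 2.3219 bits
  H(C) = 0.6638 bits

Ranking: B > A > C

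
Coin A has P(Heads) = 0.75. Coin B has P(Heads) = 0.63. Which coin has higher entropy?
B

For binary distributions, entropy is maximized at p=0.5 and decreases as p moves toward 0 or 1.

H(A) = H(0.75) = 0.8113 bits
H(B) = H(0.63) = 0.9507 bits

Distribution B (p=0.63) is closer to uniform (p=0.5), so it has higher entropy.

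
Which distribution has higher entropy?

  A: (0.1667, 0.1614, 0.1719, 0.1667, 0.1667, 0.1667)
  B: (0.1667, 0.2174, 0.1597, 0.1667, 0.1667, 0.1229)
A

Both distributions are close to uniform, making this a harder comparison.

H(A) = 2.5847 bits
H(B) = 2.5655 bits

The distribution closer to uniform has higher entropy.
Answer: A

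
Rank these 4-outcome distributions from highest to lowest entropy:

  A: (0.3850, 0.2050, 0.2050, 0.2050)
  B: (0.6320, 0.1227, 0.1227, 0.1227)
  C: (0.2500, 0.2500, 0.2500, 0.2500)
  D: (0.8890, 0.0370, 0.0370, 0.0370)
C > A > B > D

Key insight: Entropy is maximized by uniform distributions and minimized by concentrated distributions.

Entropies:
  H(A) = 1.9362 bits
  H(B) = 1.5324 bits
  H(C) = 2.0000 bits
  H(D) = 0.6789 bits

Ranking: C > A > B > D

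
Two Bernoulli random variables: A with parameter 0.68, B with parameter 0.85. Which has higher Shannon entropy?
A

For binary distributions, entropy is maximized at p=0.5 and decreases as p moves toward 0 or 1.

H(A) = H(0.68) = 0.9044 bits
H(B) = H(0.85) = 0.6098 bits

Distribution A (p=0.68) is closer to uniform (p=0.5), so it has higher entropy.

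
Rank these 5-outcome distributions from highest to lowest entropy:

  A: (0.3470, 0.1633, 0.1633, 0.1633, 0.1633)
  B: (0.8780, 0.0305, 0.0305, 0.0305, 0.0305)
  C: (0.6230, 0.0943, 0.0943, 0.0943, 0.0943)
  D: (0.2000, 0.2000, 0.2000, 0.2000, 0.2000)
D > A > C > B

Key insight: Entropy is maximized by uniform distributions and minimized by concentrated distributions.

Entropies:
  H(A) = 2.2374 bits
  H(B) = 0.7791 bits
  H(C) = 1.7099 bits
  H(D) = 2.3219 bits

Ranking: D > A > C > B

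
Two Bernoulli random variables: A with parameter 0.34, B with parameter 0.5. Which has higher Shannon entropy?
B

For binary distributions, entropy is maximized at p=0.5 and decreases as p moves toward 0 or 1.

H(A) = H(0.34) = 0.9248 bits
H(B) = H(0.5) = 1.0000 bits

Distribution B (p=0.5) is closer to uniform (p=0.5), so it has higher entropy.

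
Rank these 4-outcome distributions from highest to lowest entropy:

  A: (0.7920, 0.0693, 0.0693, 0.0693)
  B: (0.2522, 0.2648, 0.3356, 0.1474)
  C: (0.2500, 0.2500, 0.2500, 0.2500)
C > B > A

Key insight: Entropy is maximized by uniform distributions and minimized by concentrated distributions.

- Uniform distributions have maximum entropy log₂(4) = 2.0000 bits
- The more "peaked" or concentrated a distribution, the lower its entropy

Entropies:
  H(A) = 1.0673 bits
  H(B) = 1.9446 bits
  H(C) = 2.0000 bits

Ranking: C > B > A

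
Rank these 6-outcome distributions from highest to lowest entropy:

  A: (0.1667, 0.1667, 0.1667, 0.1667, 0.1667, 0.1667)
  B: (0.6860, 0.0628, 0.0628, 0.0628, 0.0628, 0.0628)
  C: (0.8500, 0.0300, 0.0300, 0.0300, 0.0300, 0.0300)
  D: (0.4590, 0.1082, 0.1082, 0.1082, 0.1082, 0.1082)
A > D > B > C

Key insight: Entropy is maximized by uniform distributions and minimized by concentrated distributions.

Entropies:
  H(A) = 2.5850 bits
  H(B) = 1.6268 bits
  H(C) = 0.9581 bits
  H(D) = 2.2513 bits

Ranking: A > D > B > C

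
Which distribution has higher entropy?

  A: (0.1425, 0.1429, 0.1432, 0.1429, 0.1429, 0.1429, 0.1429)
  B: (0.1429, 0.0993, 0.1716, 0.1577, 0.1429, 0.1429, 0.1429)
A

Both distributions are close to uniform, making this a harder comparison.

H(A) = 2.8074 bits
H(B) = 2.7916 bits

The distribution closer to uniform has higher entropy.
Answer: A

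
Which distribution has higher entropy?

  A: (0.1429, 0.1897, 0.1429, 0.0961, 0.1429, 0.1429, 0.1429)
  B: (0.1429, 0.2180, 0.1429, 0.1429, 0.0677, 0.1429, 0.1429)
A

Both distributions are close to uniform, making this a harder comparison.

H(A) = 2.7848 bits
H(B) = 2.7474 bits

The distribution closer to uniform has higher entropy.
Answer: A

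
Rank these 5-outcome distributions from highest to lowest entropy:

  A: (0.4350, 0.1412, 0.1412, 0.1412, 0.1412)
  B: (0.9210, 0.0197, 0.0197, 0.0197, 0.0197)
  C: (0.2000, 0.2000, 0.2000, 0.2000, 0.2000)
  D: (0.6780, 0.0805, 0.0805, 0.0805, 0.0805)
C > A > D > B

Key insight: Entropy is maximized by uniform distributions and minimized by concentrated distributions.

Entropies:
  H(A) = 2.1178 bits
  H(B) = 0.5566 bits
  H(C) = 2.3219 bits
  H(D) = 1.5505 bits

Ranking: C > A > D > B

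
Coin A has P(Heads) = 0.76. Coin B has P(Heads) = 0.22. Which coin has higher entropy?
A

For binary distributions, entropy is maximized at p=0.5 and decreases as p moves toward 0 or 1.

H(A) = H(0.76) = 0.7950 bits
H(B) = H(0.22) = 0.7602 bits

Distribution A (p=0.76) is closer to uniform (p=0.5), so it has higher entropy.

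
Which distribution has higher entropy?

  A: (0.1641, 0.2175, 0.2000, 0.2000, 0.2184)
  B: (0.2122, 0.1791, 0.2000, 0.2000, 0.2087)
B

Both distributions are close to uniform, making this a harder comparison.

H(A) = 2.3147 bits
H(B) = 2.3195 bits

The distribution closer to uniform has higher entropy.
Answer: B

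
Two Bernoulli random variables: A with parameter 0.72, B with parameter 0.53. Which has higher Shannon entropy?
B

For binary distributions, entropy is maximized at p=0.5 and decreases as p moves toward 0 or 1.

H(A) = H(0.72) = 0.8555 bits
H(B) = H(0.53) = 0.9974 bits

Distribution B (p=0.53) is closer to uniform (p=0.5), so it has higher entropy.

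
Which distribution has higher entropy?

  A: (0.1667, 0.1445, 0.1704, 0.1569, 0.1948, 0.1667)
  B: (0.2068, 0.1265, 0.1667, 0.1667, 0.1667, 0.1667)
A

Both distributions are close to uniform, making this a harder comparison.

H(A) = 2.5790 bits
H(B) = 2.5709 bits

The distribution closer to uniform has higher entropy.
Answer: A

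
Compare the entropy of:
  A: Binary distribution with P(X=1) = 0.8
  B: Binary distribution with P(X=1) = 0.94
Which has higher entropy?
A

For binary distributions, entropy is maximized at p=0.5 and decreases as p moves toward 0 or 1.

H(A) = H(0.8) = 0.7219 bits
H(B) = H(0.94) = 0.3274 bits

Distribution A (p=0.8) is closer to uniform (p=0.5), so it has higher entropy.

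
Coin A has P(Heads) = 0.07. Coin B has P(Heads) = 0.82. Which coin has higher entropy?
B

For binary distributions, entropy is maximized at p=0.5 and decreases as p moves toward 0 or 1.

H(A) = H(0.07) = 0.3659 bits
H(B) = H(0.82) = 0.6801 bits

Distribution B (p=0.82) is closer to uniform (p=0.5), so it has higher entropy.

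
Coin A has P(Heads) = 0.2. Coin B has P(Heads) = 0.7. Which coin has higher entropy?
B

For binary distributions, entropy is maximized at p=0.5 and decreases as p moves toward 0 or 1.

H(A) = H(0.2) = 0.7219 bits
H(B) = H(0.7) = 0.8813 bits

Distribution B (p=0.7) is closer to uniform (p=0.5), so it has higher entropy.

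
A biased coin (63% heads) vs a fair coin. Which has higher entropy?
Fair coin

The fair coin is uniform (p=0.5), maximizing binary entropy at 1 bit. The biased coin has H(0.63) ≈ 0.951 bits — its outcome is more predictable, so its entropy is lower.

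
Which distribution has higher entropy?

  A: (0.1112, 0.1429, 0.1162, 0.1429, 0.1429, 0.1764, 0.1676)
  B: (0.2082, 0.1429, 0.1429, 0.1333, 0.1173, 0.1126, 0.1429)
A

Both distributions are close to uniform, making this a harder comparison.

H(A) = 2.7898 bits
H(B) = 2.7795 bits

The distribution closer to uniform has higher entropy.
Answer: A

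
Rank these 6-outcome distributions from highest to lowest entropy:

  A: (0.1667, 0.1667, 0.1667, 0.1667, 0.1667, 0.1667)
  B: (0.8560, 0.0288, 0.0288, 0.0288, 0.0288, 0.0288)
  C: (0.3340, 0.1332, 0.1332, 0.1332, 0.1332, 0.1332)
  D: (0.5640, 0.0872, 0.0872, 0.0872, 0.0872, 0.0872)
A > C > D > B

Key insight: Entropy is maximized by uniform distributions and minimized by concentrated distributions.

Entropies:
  H(A) = 2.5850 bits
  H(B) = 0.9290 bits
  H(C) = 2.4654 bits
  H(D) = 2.0005 bits

Ranking: A > C > D > B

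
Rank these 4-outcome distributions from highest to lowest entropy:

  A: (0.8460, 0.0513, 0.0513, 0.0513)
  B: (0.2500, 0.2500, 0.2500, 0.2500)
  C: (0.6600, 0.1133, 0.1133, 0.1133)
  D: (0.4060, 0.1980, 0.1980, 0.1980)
B > D > C > A

Key insight: Entropy is maximized by uniform distributions and minimized by concentrated distributions.

Entropies:
  H(A) = 0.8638 bits
  H(B) = 2.0000 bits
  H(C) = 1.4637 bits
  H(D) = 1.9158 bits

Ranking: B > D > C > A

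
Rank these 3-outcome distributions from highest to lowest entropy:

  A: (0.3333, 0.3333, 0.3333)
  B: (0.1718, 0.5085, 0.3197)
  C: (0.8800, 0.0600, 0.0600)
A > B > C

Key insight: Entropy is maximized by uniform distributions and minimized by concentrated distributions.

- Uniform distributions have maximum entropy log₂(3) = 1.5850 bits
- The more "peaked" or concentrated a distribution, the lower its entropy

Entropies:
  H(A) = 1.5850 bits
  H(B) = 1.4586 bits
  H(C) = 0.6494 bits

Ranking: A > B > C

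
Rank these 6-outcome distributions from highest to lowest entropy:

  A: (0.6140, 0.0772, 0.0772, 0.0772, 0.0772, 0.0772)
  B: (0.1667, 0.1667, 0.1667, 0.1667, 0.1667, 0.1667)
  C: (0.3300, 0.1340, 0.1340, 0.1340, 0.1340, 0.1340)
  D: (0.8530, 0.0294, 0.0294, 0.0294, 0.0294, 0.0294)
B > C > A > D

Key insight: Entropy is maximized by uniform distributions and minimized by concentrated distributions.

Entropies:
  H(A) = 1.8584 bits
  H(B) = 2.5850 bits
  H(C) = 2.4706 bits
  H(D) = 0.9436 bits

Ranking: B > C > A > D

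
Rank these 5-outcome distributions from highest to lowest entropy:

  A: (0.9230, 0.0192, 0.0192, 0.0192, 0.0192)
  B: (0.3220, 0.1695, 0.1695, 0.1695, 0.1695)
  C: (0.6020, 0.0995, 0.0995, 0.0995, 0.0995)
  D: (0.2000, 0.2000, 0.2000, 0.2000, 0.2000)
D > B > C > A

Key insight: Entropy is maximized by uniform distributions and minimized by concentrated distributions.

Entropies:
  H(A) = 0.5455 bits
  H(B) = 2.2625 bits
  H(C) = 1.7658 bits
  H(D) = 2.3219 bits

Ranking: D > B > C > A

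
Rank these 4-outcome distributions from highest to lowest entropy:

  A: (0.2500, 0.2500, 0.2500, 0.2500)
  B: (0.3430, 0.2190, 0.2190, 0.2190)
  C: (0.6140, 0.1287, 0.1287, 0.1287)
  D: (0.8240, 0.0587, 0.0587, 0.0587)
A > B > C > D

Key insight: Entropy is maximized by uniform distributions and minimized by concentrated distributions.

Entropies:
  H(A) = 2.0000 bits
  H(B) = 1.9690 bits
  H(C) = 1.5740 bits
  H(D) = 0.9502 bits

Ranking: A > B > C > D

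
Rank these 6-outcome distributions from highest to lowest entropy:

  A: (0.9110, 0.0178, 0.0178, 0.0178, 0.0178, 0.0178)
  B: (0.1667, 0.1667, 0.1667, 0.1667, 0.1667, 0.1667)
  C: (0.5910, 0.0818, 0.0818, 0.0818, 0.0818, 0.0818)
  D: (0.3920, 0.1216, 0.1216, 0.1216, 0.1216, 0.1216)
B > D > C > A

Key insight: Entropy is maximized by uniform distributions and minimized by concentrated distributions.

Entropies:
  H(A) = 0.6398 bits
  H(B) = 2.5850 bits
  H(C) = 1.9256 bits
  H(D) = 2.3778 bits

Ranking: B > D > C > A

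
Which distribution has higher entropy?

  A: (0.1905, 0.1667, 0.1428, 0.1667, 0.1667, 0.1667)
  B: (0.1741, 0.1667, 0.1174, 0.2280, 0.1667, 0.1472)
A

Both distributions are close to uniform, making this a harder comparison.

H(A) = 2.5800 bits
H(B) = 2.5567 bits

The distribution closer to uniform has higher entropy.
Answer: A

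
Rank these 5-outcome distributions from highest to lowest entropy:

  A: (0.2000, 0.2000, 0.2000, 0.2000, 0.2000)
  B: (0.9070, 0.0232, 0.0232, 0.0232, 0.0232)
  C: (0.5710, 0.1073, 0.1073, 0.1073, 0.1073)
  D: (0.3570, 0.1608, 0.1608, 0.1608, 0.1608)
A > D > C > B

Key insight: Entropy is maximized by uniform distributions and minimized by concentrated distributions.

Entropies:
  H(A) = 2.3219 bits
  H(B) = 0.6324 bits
  H(C) = 1.8434 bits
  H(D) = 2.2262 bits

Ranking: A > D > C > B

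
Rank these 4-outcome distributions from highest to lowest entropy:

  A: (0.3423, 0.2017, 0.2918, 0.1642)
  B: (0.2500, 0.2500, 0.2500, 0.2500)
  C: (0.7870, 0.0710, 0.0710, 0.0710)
B > A > C

Key insight: Entropy is maximized by uniform distributions and minimized by concentrated distributions.

- Uniform distributions have maximum entropy log₂(4) = 2.0000 bits
- The more "peaked" or concentrated a distribution, the lower its entropy

Entropies:
  H(A) = 1.9418 bits
  H(B) = 2.0000 bits
  H(C) = 1.0848 bits

Ranking: B > A > C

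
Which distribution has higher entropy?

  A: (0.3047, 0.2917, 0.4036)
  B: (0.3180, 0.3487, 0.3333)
B

Both distributions are close to uniform, making this a harder comparison.

H(A) = 1.5692 bits
H(B) = 1.5839 bits

The distribution closer to uniform has higher entropy.
Answer: B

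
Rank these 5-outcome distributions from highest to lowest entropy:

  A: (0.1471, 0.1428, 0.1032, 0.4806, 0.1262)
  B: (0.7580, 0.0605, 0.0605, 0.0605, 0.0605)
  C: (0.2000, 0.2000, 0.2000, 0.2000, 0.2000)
C > A > B

Key insight: Entropy is maximized by uniform distributions and minimized by concentrated distributions.

- Uniform distributions have maximum entropy log₂(5) = 2.3219 bits
- The more "peaked" or concentrated a distribution, the lower its entropy

Entropies:
  H(A) = 2.0308 bits
  H(B) = 1.2824 bits
  H(C) = 2.3219 bits

Ranking: C > A > B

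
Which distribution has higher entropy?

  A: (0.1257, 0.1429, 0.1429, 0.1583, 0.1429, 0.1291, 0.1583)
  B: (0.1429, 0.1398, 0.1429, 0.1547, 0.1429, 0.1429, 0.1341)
B

Both distributions are close to uniform, making this a harder comparison.

H(A) = 2.8025 bits
H(B) = 2.8062 bits

The distribution closer to uniform has higher entropy.
Answer: B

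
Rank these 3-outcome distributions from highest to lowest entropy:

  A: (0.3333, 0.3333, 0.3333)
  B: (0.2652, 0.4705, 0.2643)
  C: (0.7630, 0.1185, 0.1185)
A > B > C

Key insight: Entropy is maximized by uniform distributions and minimized by concentrated distributions.

- Uniform distributions have maximum entropy log₂(3) = 1.5850 bits
- The more "peaked" or concentrated a distribution, the lower its entropy

Entropies:
  H(A) = 1.5850 bits
  H(B) = 1.5269 bits
  H(C) = 1.0270 bits

Ranking: A > B > C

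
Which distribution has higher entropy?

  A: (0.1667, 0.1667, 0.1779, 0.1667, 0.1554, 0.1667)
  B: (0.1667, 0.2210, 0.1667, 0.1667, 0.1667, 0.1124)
A

Both distributions are close to uniform, making this a harder comparison.

H(A) = 2.5839 bits
H(B) = 2.5590 bits

The distribution closer to uniform has higher entropy.
Answer: A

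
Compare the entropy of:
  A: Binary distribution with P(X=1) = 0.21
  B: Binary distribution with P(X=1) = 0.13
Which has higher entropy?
A

For binary distributions, entropy is maximized at p=0.5 and decreases as p moves toward 0 or 1.

H(A) = H(0.21) = 0.7415 bits
H(B) = H(0.13) = 0.5574 bits

Distribution A (p=0.21) is closer to uniform (p=0.5), so it has higher entropy.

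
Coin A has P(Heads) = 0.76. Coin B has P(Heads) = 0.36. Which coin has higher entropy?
B

For binary distributions, entropy is maximized at p=0.5 and decreases as p moves toward 0 or 1.

H(A) = H(0.76) = 0.7950 bits
H(B) = H(0.36) = 0.9427 bits

Distribution B (p=0.36) is closer to uniform (p=0.5), so it has higher entropy.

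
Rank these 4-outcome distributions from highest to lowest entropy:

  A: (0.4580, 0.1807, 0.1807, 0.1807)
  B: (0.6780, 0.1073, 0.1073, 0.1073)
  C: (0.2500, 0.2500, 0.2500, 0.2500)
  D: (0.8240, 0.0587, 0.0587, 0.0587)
C > A > B > D

Key insight: Entropy is maximized by uniform distributions and minimized by concentrated distributions.

Entropies:
  H(A) = 1.8540 bits
  H(B) = 1.4169 bits
  H(C) = 2.0000 bits
  H(D) = 0.9502 bits

Ranking: C > A > B > D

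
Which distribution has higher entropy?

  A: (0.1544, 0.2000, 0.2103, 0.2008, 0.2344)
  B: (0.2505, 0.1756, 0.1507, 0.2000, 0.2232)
A

Both distributions are close to uniform, making this a harder comparison.

H(A) = 2.3094 bits
H(B) = 2.2997 bits

The distribution closer to uniform has higher entropy.
Answer: A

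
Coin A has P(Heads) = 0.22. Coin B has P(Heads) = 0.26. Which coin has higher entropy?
B

For binary distributions, entropy is maximized at p=0.5 and decreases as p moves toward 0 or 1.

H(A) = H(0.22) = 0.7602 bits
H(B) = H(0.26) = 0.8267 bits

Distribution B (p=0.26) is closer to uniform (p=0.5), so it has higher entropy.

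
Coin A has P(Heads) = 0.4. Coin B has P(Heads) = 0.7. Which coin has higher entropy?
A

For binary distributions, entropy is maximized at p=0.5 and decreases as p moves toward 0 or 1.

H(A) = H(0.4) = 0.9710 bits
H(B) = H(0.7) = 0.8813 bits

Distribution A (p=0.4) is closer to uniform (p=0.5), so it has higher entropy.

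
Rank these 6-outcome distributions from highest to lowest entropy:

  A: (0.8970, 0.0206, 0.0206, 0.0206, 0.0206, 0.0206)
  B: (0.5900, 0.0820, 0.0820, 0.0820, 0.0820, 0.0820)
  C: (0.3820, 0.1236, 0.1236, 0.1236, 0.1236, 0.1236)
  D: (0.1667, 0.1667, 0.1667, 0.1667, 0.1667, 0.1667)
D > C > B > A

Key insight: Entropy is maximized by uniform distributions and minimized by concentrated distributions.

Entropies:
  H(A) = 0.7176 bits
  H(B) = 1.9285 bits
  H(C) = 2.3944 bits
  H(D) = 2.5850 bits

Ranking: D > C > B > A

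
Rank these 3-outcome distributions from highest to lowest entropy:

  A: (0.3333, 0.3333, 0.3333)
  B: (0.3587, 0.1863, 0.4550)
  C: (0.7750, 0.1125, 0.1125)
A > B > C

Key insight: Entropy is maximized by uniform distributions and minimized by concentrated distributions.

- Uniform distributions have maximum entropy log₂(3) = 1.5850 bits
- The more "peaked" or concentrated a distribution, the lower its entropy

Entropies:
  H(A) = 1.5850 bits
  H(B) = 1.4991 bits
  H(C) = 0.9942 bits

Ranking: A > B > C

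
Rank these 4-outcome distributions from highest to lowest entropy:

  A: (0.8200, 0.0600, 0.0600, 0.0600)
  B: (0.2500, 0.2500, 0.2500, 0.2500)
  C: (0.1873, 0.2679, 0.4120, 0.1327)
B > C > A

Key insight: Entropy is maximized by uniform distributions and minimized by concentrated distributions.

- Uniform distributions have maximum entropy log₂(4) = 2.0000 bits
- The more "peaked" or concentrated a distribution, the lower its entropy

Entropies:
  H(A) = 0.9654 bits
  H(B) = 2.0000 bits
  H(C) = 1.8755 bits

Ranking: B > C > A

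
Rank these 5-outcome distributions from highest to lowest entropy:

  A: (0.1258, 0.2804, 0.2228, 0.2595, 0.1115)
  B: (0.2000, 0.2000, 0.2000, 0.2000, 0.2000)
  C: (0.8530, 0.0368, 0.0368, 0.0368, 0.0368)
B > A > C

Key insight: Entropy is maximized by uniform distributions and minimized by concentrated distributions.

- Uniform distributions have maximum entropy log₂(5) = 2.3219 bits
- The more "peaked" or concentrated a distribution, the lower its entropy

Entropies:
  H(A) = 2.2312 bits
  H(B) = 2.3219 bits
  H(C) = 0.8963 bits

Ranking: B > A > C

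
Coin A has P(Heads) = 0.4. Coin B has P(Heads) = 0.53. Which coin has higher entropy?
B

For binary distributions, entropy is maximized at p=0.5 and decreases as p moves toward 0 or 1.

H(A) = H(0.4) = 0.9710 bits
H(B) = H(0.53) = 0.9974 bits

Distribution B (p=0.53) is closer to uniform (p=0.5), so it has higher entropy.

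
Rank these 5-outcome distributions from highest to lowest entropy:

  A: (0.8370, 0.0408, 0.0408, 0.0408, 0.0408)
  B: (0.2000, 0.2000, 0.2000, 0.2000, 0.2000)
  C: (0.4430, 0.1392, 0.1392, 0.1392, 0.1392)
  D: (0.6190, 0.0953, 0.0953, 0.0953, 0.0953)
B > C > D > A

Key insight: Entropy is maximized by uniform distributions and minimized by concentrated distributions.

Entropies:
  H(A) = 0.9674 bits
  H(B) = 2.3219 bits
  H(C) = 2.1046 bits
  H(D) = 1.7207 bits

Ranking: B > C > D > A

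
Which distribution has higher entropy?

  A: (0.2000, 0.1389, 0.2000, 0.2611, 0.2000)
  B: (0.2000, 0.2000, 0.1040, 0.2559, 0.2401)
A

Both distributions are close to uniform, making this a harder comparison.

H(A) = 2.2946 bits
H(B) = 2.2658 bits

The distribution closer to uniform has higher entropy.
Answer: A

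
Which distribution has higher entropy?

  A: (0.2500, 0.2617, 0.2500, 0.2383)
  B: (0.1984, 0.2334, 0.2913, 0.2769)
A

Both distributions are close to uniform, making this a harder comparison.

H(A) = 1.9992 bits
H(B) = 1.9842 bits

The distribution closer to uniform has higher entropy.
Answer: A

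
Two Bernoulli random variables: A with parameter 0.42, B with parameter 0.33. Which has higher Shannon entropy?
A

For binary distributions, entropy is maximized at p=0.5 and decreases as p moves toward 0 or 1.

H(A) = H(0.42) = 0.9815 bits
H(B) = H(0.33) = 0.9149 bits

Distribution A (p=0.42) is closer to uniform (p=0.5), so it has higher entropy.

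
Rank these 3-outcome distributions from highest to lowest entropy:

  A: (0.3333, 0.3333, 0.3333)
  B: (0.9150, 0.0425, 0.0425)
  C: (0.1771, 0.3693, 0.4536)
A > C > B

Key insight: Entropy is maximized by uniform distributions and minimized by concentrated distributions.

- Uniform distributions have maximum entropy log₂(3) = 1.5850 bits
- The more "peaked" or concentrated a distribution, the lower its entropy

Entropies:
  H(A) = 1.5850 bits
  H(B) = 0.5046 bits
  H(C) = 1.4904 bits

Ranking: A > C > B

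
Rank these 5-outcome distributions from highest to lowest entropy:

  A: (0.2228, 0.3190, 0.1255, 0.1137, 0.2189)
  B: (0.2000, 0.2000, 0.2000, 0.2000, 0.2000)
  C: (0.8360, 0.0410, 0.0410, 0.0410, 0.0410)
B > A > C

Key insight: Entropy is maximized by uniform distributions and minimized by concentrated distributions.

- Uniform distributions have maximum entropy log₂(5) = 2.3219 bits
- The more "peaked" or concentrated a distribution, the lower its entropy

Entropies:
  H(A) = 2.2207 bits
  H(B) = 2.3219 bits
  H(C) = 0.9718 bits

Ranking: B > A > C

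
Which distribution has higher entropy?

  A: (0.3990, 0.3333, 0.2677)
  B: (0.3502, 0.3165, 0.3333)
B

Both distributions are close to uniform, making this a harder comparison.

H(A) = 1.5662 bits
H(B) = 1.5837 bits

The distribution closer to uniform has higher entropy.
Answer: B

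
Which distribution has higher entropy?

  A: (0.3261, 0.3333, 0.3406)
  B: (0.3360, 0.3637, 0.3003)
A

Both distributions are close to uniform, making this a harder comparison.

H(A) = 1.5847 bits
H(B) = 1.5806 bits

The distribution closer to uniform has higher entropy.
Answer: A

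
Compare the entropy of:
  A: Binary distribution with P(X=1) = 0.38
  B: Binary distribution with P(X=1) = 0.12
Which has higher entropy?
A

For binary distributions, entropy is maximized at p=0.5 and decreases as p moves toward 0 or 1.

H(A) = H(0.38) = 0.9580 bits
H(B) = H(0.12) = 0.5294 bits

Distribution A (p=0.38) is closer to uniform (p=0.5), so it has higher entropy.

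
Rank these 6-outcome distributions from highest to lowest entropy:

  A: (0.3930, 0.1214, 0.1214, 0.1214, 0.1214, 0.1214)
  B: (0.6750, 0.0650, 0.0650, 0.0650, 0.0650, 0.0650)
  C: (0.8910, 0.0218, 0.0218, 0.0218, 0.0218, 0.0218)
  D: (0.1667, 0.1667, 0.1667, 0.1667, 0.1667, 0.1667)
D > A > B > C

Key insight: Entropy is maximized by uniform distributions and minimized by concentrated distributions.

Entropies:
  H(A) = 2.3761 bits
  H(B) = 1.6644 bits
  H(C) = 0.7500 bits
  H(D) = 2.5850 bits

Ranking: D > A > B > C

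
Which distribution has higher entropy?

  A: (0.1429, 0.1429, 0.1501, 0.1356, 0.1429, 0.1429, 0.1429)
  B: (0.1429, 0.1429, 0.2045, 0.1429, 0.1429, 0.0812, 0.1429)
A

Both distributions are close to uniform, making this a harder comparison.

H(A) = 2.8068 bits
H(B) = 2.7677 bits

The distribution closer to uniform has higher entropy.
Answer: A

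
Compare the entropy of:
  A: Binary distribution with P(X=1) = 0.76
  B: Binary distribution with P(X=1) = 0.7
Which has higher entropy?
B

For binary distributions, entropy is maximized at p=0.5 and decreases as p moves toward 0 or 1.

H(A) = H(0.76) = 0.7950 bits
H(B) = H(0.7) = 0.8813 bits

Distribution B (p=0.7) is closer to uniform (p=0.5), so it has higher entropy.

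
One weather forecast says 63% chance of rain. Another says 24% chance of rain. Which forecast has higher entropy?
63% forecast

Treat each forecast as a Bernoulli distribution. Binary entropy is maximized at p=0.5 and falls off symmetrically toward 0 or 1. The 63% forecast is closer to 50%, so it is more uncertain. H(63%) ≈ 0.951 bits, H(24%) ≈ 0.795 bits.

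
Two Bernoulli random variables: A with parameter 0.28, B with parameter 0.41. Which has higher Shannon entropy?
B

For binary distributions, entropy is maximized at p=0.5 and decreases as p moves toward 0 or 1.

H(A) = H(0.28) = 0.8555 bits
H(B) = H(0.41) = 0.9765 bits

Distribution B (p=0.41) is closer to uniform (p=0.5), so it has higher entropy.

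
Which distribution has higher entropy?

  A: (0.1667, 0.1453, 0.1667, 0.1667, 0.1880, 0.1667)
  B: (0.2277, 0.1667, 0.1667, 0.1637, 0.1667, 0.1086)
A

Both distributions are close to uniform, making this a harder comparison.

H(A) = 2.5810 bits
H(B) = 2.5538 bits

The distribution closer to uniform has higher entropy.
Answer: A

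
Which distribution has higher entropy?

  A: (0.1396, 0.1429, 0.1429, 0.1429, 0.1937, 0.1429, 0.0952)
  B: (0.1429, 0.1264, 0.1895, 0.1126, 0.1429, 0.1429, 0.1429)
B

Both distributions are close to uniform, making this a harder comparison.

H(A) = 2.7826 bits
H(B) = 2.7910 bits

The distribution closer to uniform has higher entropy.
Answer: B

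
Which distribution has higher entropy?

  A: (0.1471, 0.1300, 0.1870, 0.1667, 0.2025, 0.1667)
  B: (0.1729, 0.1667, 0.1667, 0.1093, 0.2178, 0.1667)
A

Both distributions are close to uniform, making this a harder comparison.

H(A) = 2.5700 bits
H(B) = 2.5583 bits

The distribution closer to uniform has higher entropy.
Answer: A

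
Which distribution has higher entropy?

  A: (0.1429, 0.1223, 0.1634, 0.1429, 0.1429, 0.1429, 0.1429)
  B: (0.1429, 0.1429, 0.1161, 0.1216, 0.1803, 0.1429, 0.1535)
A

Both distributions are close to uniform, making this a harder comparison.

H(A) = 2.8031 bits
H(B) = 2.7940 bits

The distribution closer to uniform has higher entropy.
Answer: A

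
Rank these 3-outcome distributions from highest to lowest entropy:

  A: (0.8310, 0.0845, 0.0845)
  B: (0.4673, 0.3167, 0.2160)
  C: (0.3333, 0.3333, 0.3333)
C > B > A

Key insight: Entropy is maximized by uniform distributions and minimized by concentrated distributions.

- Uniform distributions have maximum entropy log₂(3) = 1.5850 bits
- The more "peaked" or concentrated a distribution, the lower its entropy

Entropies:
  H(A) = 0.8244 bits
  H(B) = 1.5158 bits
  H(C) = 1.5850 bits

Ranking: C > B > A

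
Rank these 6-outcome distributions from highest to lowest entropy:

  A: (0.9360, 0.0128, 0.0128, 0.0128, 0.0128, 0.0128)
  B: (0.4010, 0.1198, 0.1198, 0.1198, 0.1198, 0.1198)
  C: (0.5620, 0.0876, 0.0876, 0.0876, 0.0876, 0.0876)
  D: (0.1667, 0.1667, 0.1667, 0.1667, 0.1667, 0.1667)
D > B > C > A

Key insight: Entropy is maximized by uniform distributions and minimized by concentrated distributions.

Entropies:
  H(A) = 0.4917 bits
  H(B) = 2.3624 bits
  H(C) = 2.0059 bits
  H(D) = 2.5850 bits

Ranking: D > B > C > A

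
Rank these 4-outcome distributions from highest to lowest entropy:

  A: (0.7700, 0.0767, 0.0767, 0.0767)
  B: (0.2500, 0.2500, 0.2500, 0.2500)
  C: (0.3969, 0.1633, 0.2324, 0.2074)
B > C > A

Key insight: Entropy is maximized by uniform distributions and minimized by concentrated distributions.

- Uniform distributions have maximum entropy log₂(4) = 2.0000 bits
- The more "peaked" or concentrated a distribution, the lower its entropy

Entropies:
  H(A) = 1.1426 bits
  H(B) = 2.0000 bits
  H(C) = 1.9161 bits

Ranking: B > C > A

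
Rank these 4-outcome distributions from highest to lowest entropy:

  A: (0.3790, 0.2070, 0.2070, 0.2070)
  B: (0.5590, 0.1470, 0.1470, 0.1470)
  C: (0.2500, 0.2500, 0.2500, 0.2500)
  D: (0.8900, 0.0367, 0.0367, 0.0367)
C > A > B > D

Key insight: Entropy is maximized by uniform distributions and minimized by concentrated distributions.

Entropies:
  H(A) = 1.9416 bits
  H(B) = 1.6889 bits
  H(C) = 2.0000 bits
  H(D) = 0.6743 bits

Ranking: C > A > B > D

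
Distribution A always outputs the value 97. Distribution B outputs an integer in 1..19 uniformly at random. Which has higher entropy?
B

A is deterministic, so H(A) = 0. B is uniform over 19 outcomes, so H(B) = log₂(19) = 4.248 bits. Any distribution with genuine randomness has higher entropy than a deterministic one.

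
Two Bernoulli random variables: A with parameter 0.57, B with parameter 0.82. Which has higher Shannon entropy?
A

For binary distributions, entropy is maximized at p=0.5 and decreases as p moves toward 0 or 1.

H(A) = H(0.57) = 0.9858 bits
H(B) = H(0.82) = 0.6801 bits

Distribution A (p=0.57) is closer to uniform (p=0.5), so it has higher entropy.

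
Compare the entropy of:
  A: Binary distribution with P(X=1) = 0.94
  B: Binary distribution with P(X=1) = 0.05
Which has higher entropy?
A

For binary distributions, entropy is maximized at p=0.5 and decreases as p moves toward 0 or 1.

H(A) = H(0.94) = 0.3274 bits
H(B) = H(0.05) = 0.2864 bits

Distribution A (p=0.94) is closer to uniform (p=0.5), so it has higher entropy.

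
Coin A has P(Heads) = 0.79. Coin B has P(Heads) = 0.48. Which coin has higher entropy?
B

For binary distributions, entropy is maximized at p=0.5 and decreases as p moves toward 0 or 1.

H(A) = H(0.79) = 0.7415 bits
H(B) = H(0.48) = 0.9988 bits

Distribution B (p=0.48) is closer to uniform (p=0.5), so it has higher entropy.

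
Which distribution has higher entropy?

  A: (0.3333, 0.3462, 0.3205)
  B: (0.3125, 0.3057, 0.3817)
A

Both distributions are close to uniform, making this a harder comparison.

H(A) = 1.5842 bits
H(B) = 1.5775 bits

The distribution closer to uniform has higher entropy.
Answer: A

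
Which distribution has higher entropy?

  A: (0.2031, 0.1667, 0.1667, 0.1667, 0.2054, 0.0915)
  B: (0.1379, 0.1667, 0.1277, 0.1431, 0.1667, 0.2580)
A

Both distributions are close to uniform, making this a harder comparison.

H(A) = 2.5442 bits
H(B) = 2.5406 bits

The distribution closer to uniform has higher entropy.
Answer: A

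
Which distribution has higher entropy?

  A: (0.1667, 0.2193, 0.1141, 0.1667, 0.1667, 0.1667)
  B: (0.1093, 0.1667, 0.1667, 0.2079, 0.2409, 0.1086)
A

Both distributions are close to uniform, making this a harder comparison.

H(A) = 2.5606 bits
H(B) = 2.5243 bits

The distribution closer to uniform has higher entropy.
Answer: A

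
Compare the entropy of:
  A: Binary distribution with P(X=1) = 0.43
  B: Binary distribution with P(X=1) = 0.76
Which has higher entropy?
A

For binary distributions, entropy is maximized at p=0.5 and decreases as p moves toward 0 or 1.

H(A) = H(0.43) = 0.9858 bits
H(B) = H(0.76) = 0.7950 bits

Distribution A (p=0.43) is closer to uniform (p=0.5), so it has higher entropy.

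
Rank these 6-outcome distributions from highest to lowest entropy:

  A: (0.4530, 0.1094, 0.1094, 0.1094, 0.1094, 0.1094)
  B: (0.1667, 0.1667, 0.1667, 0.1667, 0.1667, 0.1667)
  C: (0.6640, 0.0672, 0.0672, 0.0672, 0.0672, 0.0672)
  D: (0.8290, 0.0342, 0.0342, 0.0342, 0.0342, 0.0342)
B > A > C > D

Key insight: Entropy is maximized by uniform distributions and minimized by concentrated distributions.

Entropies:
  H(A) = 2.2637 bits
  H(B) = 2.5850 bits
  H(C) = 1.7011 bits
  H(D) = 1.0570 bits

Ranking: B > A > C > D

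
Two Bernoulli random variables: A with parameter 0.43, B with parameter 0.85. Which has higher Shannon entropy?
A

For binary distributions, entropy is maximized at p=0.5 and decreases as p moves toward 0 or 1.

H(A) = H(0.43) = 0.9858 bits
H(B) = H(0.85) = 0.6098 bits

Distribution A (p=0.43) is closer to uniform (p=0.5), so it has higher entropy.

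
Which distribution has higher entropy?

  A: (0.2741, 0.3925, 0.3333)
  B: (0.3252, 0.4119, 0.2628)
A

Both distributions are close to uniform, making this a harder comparison.

H(A) = 1.5697 bits
H(B) = 1.5608 bits

The distribution closer to uniform has higher entropy.
Answer: A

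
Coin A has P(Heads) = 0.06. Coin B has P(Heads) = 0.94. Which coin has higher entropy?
Equal

For binary distributions, entropy is maximized at p=0.5 and decreases as p moves toward 0 or 1.

H(A) = H(0.06) = 0.3274 bits
H(B) = H(0.94) = 0.3274 bits

Both distributions are equally far from uniform (|0.06-0.5| = |0.94-0.5|), so they have the same entropy.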